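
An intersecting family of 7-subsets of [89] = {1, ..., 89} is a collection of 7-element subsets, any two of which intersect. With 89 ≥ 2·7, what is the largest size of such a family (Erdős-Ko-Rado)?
max |F| = C(88, 6) = 541931236

The Erdős-Ko-Rado theorem states: for n ≥ 2k, an intersecting family of k-subsets of an n-element set has size at most C(n − 1, k − 1), with equality for 'star' families {A ⊆ [n] : |A| = k, i ∈ A} (fix an element i). For n = 89, k = 7: C(88, 6) = 541931236.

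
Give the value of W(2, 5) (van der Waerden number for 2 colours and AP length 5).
W(2, 5) = 178

W(2, 5) = 178. The lower bound W(2, 5) > 177 comes from an explicit good 2-colouring of [1, 177]; the upper bound W(2, 5) ≤ 178 was verified by exhaustive search over 2-colourings of [1, 178].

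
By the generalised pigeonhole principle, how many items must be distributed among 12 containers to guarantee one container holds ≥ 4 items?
n = (4 − 1)·12 + 1 = 37

By the generalised pigeonhole principle, to guarantee some box contains ≥ r objects we need more than (r − 1) · k objects total. Threshold: n = (r − 1) · k + 1. With r = 4 and k = 12: n = 3 · 12 + 1 = 36 + 1 = 37. For n = 36 = 3 · 12, we can put exactly 3 objects in every box, avoiding 4 in any single one — so 37 is tight.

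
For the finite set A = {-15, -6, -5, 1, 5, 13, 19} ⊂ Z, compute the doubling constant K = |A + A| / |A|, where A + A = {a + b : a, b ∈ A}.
K = |A + A| / |A| = 26/7

Enumerate A + A = {a + b : a, b ∈ A}. With |A| = 7, there are |A|^2 = 49 ordered sum pairs; collecting distinct values, A + A = {-30, -21, -20, -14, -12, -11, -10, -5, -4, -2, -1, 0, 2, 4, 6, 7, 8, 10, 13, 14, 18, 20, 24, 26, 32, 38}, so |A + A| = 26. Thus K = 26/7. For comparison, the minimum possible |A + A| over all 7-element sets is 2·7 − 1 = 13 (so min K = 13/7), attained only by arithmetic progressions.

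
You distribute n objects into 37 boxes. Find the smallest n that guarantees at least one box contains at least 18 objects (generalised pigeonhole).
n = (18 − 1)·37 + 1 = 630

By the generalised pigeonhole principle, to guarantee some box contains ≥ r objects we need more than (r − 1) · k objects total. Threshold: n = (r − 1) · k + 1. With r = 18 and k = 37: n = 17 · 37 + 1 = 629 + 1 = 630. For n = 629 = 17 · 37, we can put exactly 17 objects in every box, avoiding 18 in any single one — so 630 is tight.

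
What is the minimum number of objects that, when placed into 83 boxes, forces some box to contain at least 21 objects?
n = (21 − 1)·83 + 1 = 1661

By the generalised pigeonhole principle, to guarantee some box contains ≥ r objects we need more than (r − 1) · k objects total. Threshold: n = (r − 1) · k + 1. With r = 21 and k = 83: n = 20 · 83 + 1 = 1660 + 1 = 1661. For n = 1660 = 20 · 83, we can put exactly 20 objects in every box, avoiding 21 in any single one — so 1661 is tight.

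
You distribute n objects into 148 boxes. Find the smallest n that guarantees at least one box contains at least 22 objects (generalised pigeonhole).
n = (22 − 1)·148 + 1 = 3109

By the generalised pigeonhole principle, to guarantee some box contains ≥ r objects we need more than (r − 1) · k objects total. Threshold: n = (r − 1) · k + 1. With r = 22 and k = 148: n = 21 · 148 + 1 = 3108 + 1 = 3109. For n = 3108 = 21 · 148, we can put exactly 21 objects in every box, avoiding 22 in any single one — so 3109 is tight.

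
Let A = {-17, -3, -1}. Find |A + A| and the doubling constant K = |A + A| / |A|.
K = |A + A| / |A| = 6/3 = 2

Enumerate A + A = {a + b : a, b ∈ A}. With |A| = 3, there are |A|^2 = 9 ordered sum pairs; collecting distinct values, A + A = {-34, -20, -18, -6, -4, -2}, so |A + A| = 6. Thus K = 6/3 = 2. For comparison, the minimum possible |A + A| over all 3-element sets is 2·3 − 1 = 5 (so min K = 5/3), attained only by arithmetic progressions.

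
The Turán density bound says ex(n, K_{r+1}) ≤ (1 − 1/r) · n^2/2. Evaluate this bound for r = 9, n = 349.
Turán density bound = (8/9) · 349^2/2 = 487204/9 ≈ 54133.7778

Turán's theorem: ex(n, K_{r+1}) is achieved by the complete r-partite Turán graph T(n, r) with parts as balanced as possible, and is at most (1 − 1/r) · n^2/2. For r = 9, n = 349: the density bound is (8/9) · 121801/2 = 487204/9 ≈ 54133.7778. The integer-valued extremum is e(T(349, 9)) = 54133, which is strictly less than the density bound 487204/9 since 9 ∤ 349 (the parts of T(349, 9) cannot all be equal).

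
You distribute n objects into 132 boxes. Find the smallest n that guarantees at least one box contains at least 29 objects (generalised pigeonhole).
n = (29 − 1)·132 + 1 = 3697

By the generalised pigeonhole principle, to guarantee some box contains ≥ r objects we need more than (r − 1) · k objects total. Threshold: n = (r − 1) · k + 1. With r = 29 and k = 132: n = 28 · 132 + 1 = 3696 + 1 = 3697. For n = 3696 = 28 · 132, we can put exactly 28 objects in every box, avoiding 29 in any single one — so 3697 is tight.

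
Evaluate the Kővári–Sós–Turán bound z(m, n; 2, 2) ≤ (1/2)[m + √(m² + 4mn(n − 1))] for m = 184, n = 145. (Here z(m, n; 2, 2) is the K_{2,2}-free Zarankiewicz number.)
z(184, 145; 2, 2) ≤ (1/2)[184 + √(184² + 4·184·145·144)] = (1/2)[184 + √15401536] = 2054.2395

Kővári–Sós–Turán: let r_1, ..., r_184 be the row sums and z = Σ r_i the total number of 1s. Each pair of columns can share at most one row with both entries 1 (else a 2×2 all-ones block appears), so Σ_i C(r_i, 2) ≤ C(145, 2) = 10440. By convexity Σ_i C(r_i, 2) ≥ 184·C(z/184, 2) = z(z − 184)/(2·184), giving z² − 184z − 184·145·144 ≤ 0 and hence z ≤ (1/2)[184 + √(33856 + 4·3841920)] = (1/2)[184 + √15401536] ≈ (1/2)(184 + 3924.4791) = 2054.2395.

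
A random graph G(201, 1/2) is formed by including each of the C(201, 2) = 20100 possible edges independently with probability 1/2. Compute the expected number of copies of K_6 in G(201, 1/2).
E[# K_6] = C(201, 6) · (1/2)^C(6, 2) = 84944276340 / 2^15 = 21236069085/8192 ≈ 2592293.589478

For each 6-subset S of vertices (there are C(201, 6) = 84944276340 such S), let X_S = 1 if S induces a K_6 (all C(6, 2) = 15 edges present). Then P(X_S = 1) = (1/2)^15 = 1/32768. By linearity of expectation, E[# K_6] = C(201, 6) · (1/2)^15 = 84944276340 / 32768 = 21236069085/8192 ≈ 2592293.589478.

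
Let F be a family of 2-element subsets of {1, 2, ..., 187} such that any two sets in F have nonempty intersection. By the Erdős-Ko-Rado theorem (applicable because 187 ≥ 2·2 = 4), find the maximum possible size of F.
max |F| = C(186, 1) = 186

The Erdős-Ko-Rado theorem states: for n ≥ 2k, an intersecting family of k-subsets of an n-element set has size at most C(n − 1, k − 1), with equality for 'star' families {A ⊆ [n] : |A| = k, i ∈ A} (fix an element i). For n = 187, k = 2: C(186, 1) = 186.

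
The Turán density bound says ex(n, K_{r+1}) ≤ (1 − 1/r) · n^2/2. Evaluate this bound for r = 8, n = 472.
Turán density bound = (7/8) · 472^2/2 = 97468

Turán's theorem: ex(n, K_{r+1}) is achieved by the complete r-partite Turán graph T(n, r) with parts as balanced as possible, and is at most (1 − 1/r) · n^2/2. For r = 8, n = 472: the density bound is (7/8) · 222784/2 = 97468. Since 8 ∣ 472, the Turán graph T(472, 8) has parts of equal size 59, and its edge count e(T(472, 8)) = 97468 attains the density bound exactly.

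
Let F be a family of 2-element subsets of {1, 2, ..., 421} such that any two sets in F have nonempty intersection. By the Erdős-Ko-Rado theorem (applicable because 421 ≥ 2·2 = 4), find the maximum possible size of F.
max |F| = C(420, 1) = 420

The Erdős-Ko-Rado theorem states: for n ≥ 2k, an intersecting family of k-subsets of an n-element set has size at most C(n − 1, k − 1), with equality for 'star' families {A ⊆ [n] : |A| = k, i ∈ A} (fix an element i). For n = 421, k = 2: C(420, 1) = 420.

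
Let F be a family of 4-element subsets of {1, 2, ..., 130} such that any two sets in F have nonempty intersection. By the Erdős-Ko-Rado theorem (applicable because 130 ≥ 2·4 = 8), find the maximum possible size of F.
max |F| = C(129, 3) = 349504

Erdős-Ko-Rado (1961): when n ≥ 2k, max |F| = C(n−1, k−1). The bound is attained by the star {A : i ∈ A} for any fixed i ∈ [n]. Here C(130−1, 4−1) = C(129, 3) = 349504.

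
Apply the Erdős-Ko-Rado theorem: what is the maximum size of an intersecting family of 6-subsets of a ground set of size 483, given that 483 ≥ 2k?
max |F| = C(482, 5) = 212332032016

Erdős-Ko-Rado (1961): when n ≥ 2k, max |F| = C(n−1, k−1). The bound is attained by the star {A : i ∈ A} for any fixed i ∈ [n]. Here C(483−1, 6−1) = C(482, 5) = 212332032016.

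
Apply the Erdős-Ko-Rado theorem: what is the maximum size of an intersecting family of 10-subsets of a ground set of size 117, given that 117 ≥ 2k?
max |F| = C(116, 9) = 7623598774440

The Erdős-Ko-Rado theorem states: for n ≥ 2k, an intersecting family of k-subsets of an n-element set has size at most C(n − 1, k − 1), with equality for 'star' families {A ⊆ [n] : |A| = k, i ∈ A} (fix an element i). For n = 117, k = 10: C(116, 9) = 7623598774440.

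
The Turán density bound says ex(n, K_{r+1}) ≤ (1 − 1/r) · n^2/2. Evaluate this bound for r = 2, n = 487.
Turán density bound = (1/2) · 487^2/2 = 237169/4 ≈ 59292.25

Turán's theorem: ex(n, K_{r+1}) is achieved by the complete r-partite Turán graph T(n, r) with parts as balanced as possible, and is at most (1 − 1/r) · n^2/2. For r = 2, n = 487: the density bound is (1/2) · 237169/2 = 237169/4 ≈ 59292.25. The integer-valued extremum is e(T(487, 2)) = 59292, which is strictly less than the density bound 237169/4 since 2 ∤ 487 (the parts of T(487, 2) cannot all be equal).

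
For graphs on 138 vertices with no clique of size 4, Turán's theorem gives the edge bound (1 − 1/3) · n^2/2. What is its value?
Turán density bound = (2/3) · 138^2/2 = 6348

Turán's theorem: ex(n, K_{r+1}) is achieved by the complete r-partite Turán graph T(n, r) with parts as balanced as possible, and is at most (1 − 1/r) · n^2/2. For r = 3, n = 138: the density bound is (2/3) · 19044/2 = 6348. Since 3 ∣ 138, the Turán graph T(138, 3) has parts of equal size 46, and its edge count e(T(138, 3)) = 6348 attains the density bound exactly.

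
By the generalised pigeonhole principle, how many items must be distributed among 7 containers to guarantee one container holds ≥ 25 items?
n = (25 − 1)·7 + 1 = 169

By the generalised pigeonhole principle, to guarantee some box contains ≥ r objects we need more than (r − 1) · k objects total. Threshold: n = (r − 1) · k + 1. With r = 25 and k = 7: n = 24 · 7 + 1 = 168 + 1 = 169. For n = 168 = 24 · 7, we can put exactly 24 objects in every box, avoiding 25 in any single one — so 169 is tight.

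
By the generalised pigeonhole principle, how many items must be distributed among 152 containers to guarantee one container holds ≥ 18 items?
n = (18 − 1)·152 + 1 = 2585

By the generalised pigeonhole principle, to guarantee some box contains ≥ r objects we need more than (r − 1) · k objects total. Threshold: n = (r − 1) · k + 1. With r = 18 and k = 152: n = 17 · 152 + 1 = 2584 + 1 = 2585. For n = 2584 = 17 · 152, we can put exactly 17 objects in every box, avoiding 18 in any single one — so 2585 is tight.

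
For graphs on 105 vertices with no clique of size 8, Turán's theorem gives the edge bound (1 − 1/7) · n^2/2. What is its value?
Turán density bound = (6/7) · 105^2/2 = 4725

Turán's theorem: ex(n, K_{r+1}) is achieved by the complete r-partite Turán graph T(n, r) with parts as balanced as possible, and is at most (1 − 1/r) · n^2/2. For r = 7, n = 105: the density bound is (6/7) · 11025/2 = 4725. Since 7 ∣ 105, the Turán graph T(105, 7) has parts of equal size 15, and its edge count e(T(105, 7)) = 4725 attains the density bound exactly.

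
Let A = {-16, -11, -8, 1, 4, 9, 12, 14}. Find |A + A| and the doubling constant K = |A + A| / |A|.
K = |A + A| / |A| = 29/8

Enumerate A + A = {a + b : a, b ∈ A}. With |A| = 8, there are |A|^2 = 64 ordered sum pairs; collecting distinct values, A + A = {-32, -27, -24, -22, -19, -16, -15, -12, -10, -7, -4, -2, 1, 2, 3, 4, 5, 6, 8, 10, 13, 15, 16, 18, 21, 23, 24, 26, 28}, so |A + A| = 29. Thus K = 29/8. For comparison, the minimum possible |A + A| over all 8-element sets is 2·8 − 1 = 15 (so min K = 15/8), attained only by arithmetic progressions.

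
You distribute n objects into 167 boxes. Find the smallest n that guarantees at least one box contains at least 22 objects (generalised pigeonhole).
n = (22 − 1)·167 + 1 = 3508

By the generalised pigeonhole principle, to guarantee some box contains ≥ r objects we need more than (r − 1) · k objects total. Threshold: n = (r − 1) · k + 1. With r = 22 and k = 167: n = 21 · 167 + 1 = 3507 + 1 = 3508. For n = 3507 = 21 · 167, we can put exactly 21 objects in every box, avoiding 22 in any single one — so 3508 is tight.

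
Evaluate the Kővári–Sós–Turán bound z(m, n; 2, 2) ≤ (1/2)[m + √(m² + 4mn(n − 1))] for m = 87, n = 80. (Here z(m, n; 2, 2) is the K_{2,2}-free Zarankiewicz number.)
z(87, 80; 2, 2) ≤ (1/2)[87 + √(87² + 4·87·80·79)] = (1/2)[87 + √2206929] = 786.2868

Kővári–Sós–Turán: let r_1, ..., r_87 be the row sums and z = Σ r_i the total number of 1s. Each pair of columns can share at most one row with both entries 1 (else a 2×2 all-ones block appears), so Σ_i C(r_i, 2) ≤ C(80, 2) = 3160. By convexity Σ_i C(r_i, 2) ≥ 87·C(z/87, 2) = z(z − 87)/(2·87), giving z² − 87z − 87·80·79 ≤ 0 and hence z ≤ (1/2)[87 + √(7569 + 4·549840)] = (1/2)[87 + √2206929] ≈ (1/2)(87 + 1485.5736) = 786.2868.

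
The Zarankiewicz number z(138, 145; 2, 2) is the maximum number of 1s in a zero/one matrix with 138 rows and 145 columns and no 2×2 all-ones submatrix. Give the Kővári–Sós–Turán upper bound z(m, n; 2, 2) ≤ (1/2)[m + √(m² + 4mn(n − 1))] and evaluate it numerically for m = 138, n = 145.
z(138, 145; 2, 2) ≤ (1/2)[138 + √(138² + 4·138·145·144)] = (1/2)[138 + √11544804] = 1767.8823

Kővári–Sós–Turán: let r_1, ..., r_138 be the row sums and z = Σ r_i the total number of 1s. Each pair of columns can share at most one row with both entries 1 (else a 2×2 all-ones block appears), so Σ_i C(r_i, 2) ≤ C(145, 2) = 10440. By convexity Σ_i C(r_i, 2) ≥ 138·C(z/138, 2) = z(z − 138)/(2·138), giving z² − 138z − 138·145·144 ≤ 0 and hence z ≤ (1/2)[138 + √(19044 + 4·2881440)] = (1/2)[138 + √11544804] ≈ (1/2)(138 + 3397.7646) = 1767.8823.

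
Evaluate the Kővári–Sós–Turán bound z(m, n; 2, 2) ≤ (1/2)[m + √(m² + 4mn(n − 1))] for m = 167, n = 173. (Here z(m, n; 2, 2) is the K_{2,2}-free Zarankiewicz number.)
z(167, 173; 2, 2) ≤ (1/2)[167 + √(167² + 4·167·173·172)] = (1/2)[167 + √19904897] = 2314.2452

Kővári–Sós–Turán: let r_1, ..., r_167 be the row sums and z = Σ r_i the total number of 1s. Each pair of columns can share at most one row with both entries 1 (else a 2×2 all-ones block appears), so Σ_i C(r_i, 2) ≤ C(173, 2) = 14878. By convexity Σ_i C(r_i, 2) ≥ 167·C(z/167, 2) = z(z − 167)/(2·167), giving z² − 167z − 167·173·172 ≤ 0 and hence z ≤ (1/2)[167 + √(27889 + 4·4969252)] = (1/2)[167 + √19904897] ≈ (1/2)(167 + 4461.4904) = 2314.2452.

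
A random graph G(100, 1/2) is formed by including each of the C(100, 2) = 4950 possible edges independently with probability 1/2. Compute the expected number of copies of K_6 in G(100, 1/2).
E[# K_6] = C(100, 6) · (1/2)^C(6, 2) = 1192052400 / 2^15 = 74503275/2048 ≈ 36378.552246

For each 6-subset S of vertices (there are C(100, 6) = 1192052400 such S), let X_S = 1 if S induces a K_6 (all C(6, 2) = 15 edges present). Then P(X_S = 1) = (1/2)^15 = 1/32768. By linearity of expectation, E[# K_6] = C(100, 6) · (1/2)^15 = 1192052400 / 32768 = 74503275/2048 ≈ 36378.552246.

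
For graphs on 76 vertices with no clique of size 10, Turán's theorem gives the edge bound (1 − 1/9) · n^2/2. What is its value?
Turán density bound = (8/9) · 76^2/2 = 23104/9 ≈ 2567.1111

Turán's theorem: ex(n, K_{r+1}) is achieved by the complete r-partite Turán graph T(n, r) with parts as balanced as possible, and is at most (1 − 1/r) · n^2/2. For r = 9, n = 76: the density bound is (8/9) · 5776/2 = 23104/9 ≈ 2567.1111. The integer-valued extremum is e(T(76, 9)) = 2566, which is strictly less than the density bound 23104/9 since 9 ∤ 76 (the parts of T(76, 9) cannot all be equal).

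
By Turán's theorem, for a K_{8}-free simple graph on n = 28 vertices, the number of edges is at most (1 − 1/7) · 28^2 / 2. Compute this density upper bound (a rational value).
Turán density bound = (6/7) · 28^2/2 = 336

Turán's theorem: ex(n, K_{r+1}) is achieved by the complete r-partite Turán graph T(n, r) with parts as balanced as possible, and is at most (1 − 1/r) · n^2/2. For r = 7, n = 28: the density bound is (6/7) · 784/2 = 336. Since 7 ∣ 28, the Turán graph T(28, 7) has parts of equal size 4, and its edge count e(T(28, 7)) = 336 attains the density bound exactly.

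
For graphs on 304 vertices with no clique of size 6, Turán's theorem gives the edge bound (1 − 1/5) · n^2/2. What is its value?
Turán density bound = (4/5) · 304^2/2 = 184832/5 ≈ 36966.4

Turán's theorem: ex(n, K_{r+1}) is achieved by the complete r-partite Turán graph T(n, r) with parts as balanced as possible, and is at most (1 − 1/r) · n^2/2. For r = 5, n = 304: the density bound is (4/5) · 92416/2 = 184832/5 ≈ 36966.4. The integer-valued extremum is e(T(304, 5)) = 36966, which is strictly less than the density bound 184832/5 since 5 ∤ 304 (the parts of T(304, 5) cannot all be equal).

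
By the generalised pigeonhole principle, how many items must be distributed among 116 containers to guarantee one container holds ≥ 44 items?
n = (44 − 1)·116 + 1 = 4989

By the generalised pigeonhole principle, to guarantee some box contains ≥ r objects we need more than (r − 1) · k objects total. Threshold: n = (r − 1) · k + 1. With r = 44 and k = 116: n = 43 · 116 + 1 = 4988 + 1 = 4989. For n = 4988 = 43 · 116, we can put exactly 43 objects in every box, avoiding 44 in any single one — so 4989 is tight.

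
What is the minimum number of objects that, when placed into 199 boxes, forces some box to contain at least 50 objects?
n = (50 − 1)·199 + 1 = 9752

By the generalised pigeonhole principle, to guarantee some box contains ≥ r objects we need more than (r − 1) · k objects total. Threshold: n = (r − 1) · k + 1. With r = 50 and k = 199: n = 49 · 199 + 1 = 9751 + 1 = 9752. For n = 9751 = 49 · 199, we can put exactly 49 objects in every box, avoiding 50 in any single one — so 9752 is tight.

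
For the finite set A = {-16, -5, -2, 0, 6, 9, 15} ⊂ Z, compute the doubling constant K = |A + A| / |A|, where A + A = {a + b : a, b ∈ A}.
K = |A + A| / |A| = 24/7

Enumerate A + A = {a + b : a, b ∈ A}. With |A| = 7, there are |A|^2 = 49 ordered sum pairs; collecting distinct values, A + A = {-32, -21, -18, -16, -10, -7, -5, -4, -2, -1, 0, 1, 4, 6, 7, 9, 10, 12, 13, 15, 18, 21, 24, 30}, so |A + A| = 24. Thus K = 24/7. For comparison, the minimum possible |A + A| over all 7-element sets is 2·7 − 1 = 13 (so min K = 13/7), attained only by arithmetic progressions.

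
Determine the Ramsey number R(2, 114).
R(2, 114) = 114

R(2, k) = k for all k ≥ 2: in a 2-colouring of K_k, either some edge is red (a red K_2) or all edges are blue (a blue K_k). And K_{113} coloured all-blue has no blue K_114, so R(2, 114) > 113. Hence R(2, 114) = 114.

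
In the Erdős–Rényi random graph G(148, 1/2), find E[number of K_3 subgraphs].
E[# K_3] = C(148, 3) · (1/2)^C(3, 2) = 529396 / 2^3 = 132349/2 = 66174.5

For each 3-subset S of vertices (there are C(148, 3) = 529396 such S), let X_S = 1 if S induces a K_3 (all C(3, 2) = 3 edges present). Then P(X_S = 1) = (1/2)^3 = 1/8. By linearity of expectation, E[# K_3] = C(148, 3) · (1/2)^3 = 529396 / 8 = 132349/2 = 66174.5.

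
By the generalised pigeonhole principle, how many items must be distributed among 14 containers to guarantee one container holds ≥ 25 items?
n = (25 − 1)·14 + 1 = 337

By the generalised pigeonhole principle, to guarantee some box contains ≥ r objects we need more than (r − 1) · k objects total. Threshold: n = (r − 1) · k + 1. With r = 25 and k = 14: n = 24 · 14 + 1 = 336 + 1 = 337. For n = 336 = 24 · 14, we can put exactly 24 objects in every box, avoiding 25 in any single one — so 337 is tight.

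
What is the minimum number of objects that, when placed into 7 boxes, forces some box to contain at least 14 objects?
n = (14 − 1)·7 + 1 = 92

By the generalised pigeonhole principle, to guarantee some box contains ≥ r objects we need more than (r − 1) · k objects total. Threshold: n = (r − 1) · k + 1. With r = 14 and k = 7: n = 13 · 7 + 1 = 91 + 1 = 92. For n = 91 = 13 · 7, we can put exactly 13 objects in every box, avoiding 14 in any single one — so 92 is tight.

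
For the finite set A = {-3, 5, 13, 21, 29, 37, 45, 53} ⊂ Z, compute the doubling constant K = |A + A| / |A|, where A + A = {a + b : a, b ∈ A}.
K = |A + A| / |A| = 15/8

Enumerate A + A = {a + b : a, b ∈ A}. With |A| = 8, there are |A|^2 = 64 ordered sum pairs; collecting distinct values, A + A = {-6, 2, 10, 18, 26, 34, 42, 50, 58, 66, 74, 82, 90, 98, 106}, so |A + A| = 15. Thus K = 15/8. Here |A + A| = 2|A| − 1 = 15, the minimum possible — so K = 15/8 is minimal, which holds iff A is an arithmetic progression.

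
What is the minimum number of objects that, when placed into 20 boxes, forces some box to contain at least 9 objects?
n = (9 − 1)·20 + 1 = 161

By the generalised pigeonhole principle, to guarantee some box contains ≥ r objects we need more than (r − 1) · k objects total. Threshold: n = (r − 1) · k + 1. With r = 9 and k = 20: n = 8 · 20 + 1 = 160 + 1 = 161. For n = 160 = 8 · 20, we can put exactly 8 objects in every box, avoiding 9 in any single one — so 161 is tight.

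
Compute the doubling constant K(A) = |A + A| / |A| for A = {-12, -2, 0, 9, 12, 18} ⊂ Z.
K = |A + A| / |A| = 19/6

Enumerate A + A = {a + b : a, b ∈ A}. With |A| = 6, there are |A|^2 = 36 ordered sum pairs; collecting distinct values, A + A = {-24, -14, -12, -4, -3, -2, 0, 6, 7, 9, 10, 12, 16, 18, 21, 24, 27, 30, 36}, so |A + A| = 19. Thus K = 19/6. For comparison, the minimum possible |A + A| over all 6-element sets is 2·6 − 1 = 11 (so min K = 11/6), attained only by arithmetic progressions.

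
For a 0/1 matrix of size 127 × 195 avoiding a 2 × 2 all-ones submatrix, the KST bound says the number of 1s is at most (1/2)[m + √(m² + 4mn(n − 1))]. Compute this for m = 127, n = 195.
z(127, 195; 2, 2) ≤ (1/2)[127 + √(127² + 4·127·195·194)] = (1/2)[127 + √19233769] = 2256.3161

Kővári–Sós–Turán: let r_1, ..., r_127 be the row sums and z = Σ r_i the total number of 1s. Each pair of columns can share at most one row with both entries 1 (else a 2×2 all-ones block appears), so Σ_i C(r_i, 2) ≤ C(195, 2) = 18915. By convexity Σ_i C(r_i, 2) ≥ 127·C(z/127, 2) = z(z − 127)/(2·127), giving z² − 127z − 127·195·194 ≤ 0 and hence z ≤ (1/2)[127 + √(16129 + 4·4804410)] = (1/2)[127 + √19233769] ≈ (1/2)(127 + 4385.6321) = 2256.3161.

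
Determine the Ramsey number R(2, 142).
R(2, 142) = 142

R(2, k) = k for all k ≥ 2: in a 2-colouring of K_k, either some edge is red (a red K_2) or all edges are blue (a blue K_k). And K_{141} coloured all-blue has no blue K_142, so R(2, 142) > 141. Hence R(2, 142) = 142.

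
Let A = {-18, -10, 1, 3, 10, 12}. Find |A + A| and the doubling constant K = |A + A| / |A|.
K = |A + A| / |A| = 19/6

Enumerate A + A = {a + b : a, b ∈ A}. With |A| = 6, there are |A|^2 = 36 ordered sum pairs; collecting distinct values, A + A = {-36, -28, -20, -17, -15, -9, -8, -7, -6, 0, 2, 4, 6, 11, 13, 15, 20, 22, 24}, so |A + A| = 19. Thus K = 19/6. For comparison, the minimum possible |A + A| over all 6-element sets is 2·6 − 1 = 11 (so min K = 11/6), attained only by arithmetic progressions.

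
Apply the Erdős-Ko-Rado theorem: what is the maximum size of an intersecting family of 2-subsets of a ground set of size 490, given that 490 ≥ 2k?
max |F| = C(489, 1) = 489

The Erdős-Ko-Rado theorem states: for n ≥ 2k, an intersecting family of k-subsets of an n-element set has size at most C(n − 1, k − 1), with equality for 'star' families {A ⊆ [n] : |A| = k, i ∈ A} (fix an element i). For n = 490, k = 2: C(489, 1) = 489.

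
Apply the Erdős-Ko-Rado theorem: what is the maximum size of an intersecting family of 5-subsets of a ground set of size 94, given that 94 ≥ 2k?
max |F| = C(93, 4) = 2919735

Erdős-Ko-Rado (1961): when n ≥ 2k, max |F| = C(n−1, k−1). The bound is attained by the star {A : i ∈ A} for any fixed i ∈ [n]. Here C(94−1, 5−1) = C(93, 4) = 2919735.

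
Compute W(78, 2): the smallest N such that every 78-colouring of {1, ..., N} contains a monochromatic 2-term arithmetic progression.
W(78, 2) = 78 + 1 = 79

A 2-term AP is any pair of integers, so a monochromatic 2-AP exists iff some colour is used at least twice. With 78 colours, the colouring i ↦ i on {1, ..., 78} uses each colour once, avoiding any monochromatic pair, so W(78, 2) > 78. For {1, ..., 79}, pigeonhole forces two integers of the same colour, which form a monochromatic 2-AP. Hence W(78, 2) = 79.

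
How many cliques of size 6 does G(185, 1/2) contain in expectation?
E[# K_6] = C(185, 6) · (1/2)^C(6, 2) = 51301564860 / 2^15 = 12825391215/8192 ≈ 1565599.513550

For each 6-subset S of vertices (there are C(185, 6) = 51301564860 such S), let X_S = 1 if S induces a K_6 (all C(6, 2) = 15 edges present). Then P(X_S = 1) = (1/2)^15 = 1/32768. By linearity of expectation, E[# K_6] = C(185, 6) · (1/2)^15 = 51301564860 / 32768 = 12825391215/8192 ≈ 1565599.513550.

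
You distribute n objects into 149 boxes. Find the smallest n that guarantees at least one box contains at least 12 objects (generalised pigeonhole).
n = (12 − 1)·149 + 1 = 1640

By the generalised pigeonhole principle, to guarantee some box contains ≥ r objects we need more than (r − 1) · k objects total. Threshold: n = (r − 1) · k + 1. With r = 12 and k = 149: n = 11 · 149 + 1 = 1639 + 1 = 1640. For n = 1639 = 11 · 149, we can put exactly 11 objects in every box, avoiding 12 in any single one — so 1640 is tight.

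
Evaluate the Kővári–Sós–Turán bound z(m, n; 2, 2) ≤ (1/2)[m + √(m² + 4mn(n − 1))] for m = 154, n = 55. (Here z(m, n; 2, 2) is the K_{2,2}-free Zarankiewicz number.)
z(154, 55; 2, 2) ≤ (1/2)[154 + √(154² + 4·154·55·54)] = (1/2)[154 + √1853236] = 757.6681

Kővári–Sós–Turán: let r_1, ..., r_154 be the row sums and z = Σ r_i the total number of 1s. Each pair of columns can share at most one row with both entries 1 (else a 2×2 all-ones block appears), so Σ_i C(r_i, 2) ≤ C(55, 2) = 1485. By convexity Σ_i C(r_i, 2) ≥ 154·C(z/154, 2) = z(z − 154)/(2·154), giving z² − 154z − 154·55·54 ≤ 0 and hence z ≤ (1/2)[154 + √(23716 + 4·457380)] = (1/2)[154 + √1853236] ≈ (1/2)(154 + 1361.3361) = 757.6681.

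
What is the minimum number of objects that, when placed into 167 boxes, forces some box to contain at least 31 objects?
n = (31 − 1)·167 + 1 = 5011

By the generalised pigeonhole principle, to guarantee some box contains ≥ r objects we need more than (r − 1) · k objects total. Threshold: n = (r − 1) · k + 1. With r = 31 and k = 167: n = 30 · 167 + 1 = 5010 + 1 = 5011. For n = 5010 = 30 · 167, we can put exactly 30 objects in every box, avoiding 31 in any single one — so 5011 is tight.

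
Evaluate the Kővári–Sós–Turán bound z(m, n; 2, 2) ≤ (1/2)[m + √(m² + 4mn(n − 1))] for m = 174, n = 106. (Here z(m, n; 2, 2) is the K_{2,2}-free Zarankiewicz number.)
z(174, 106; 2, 2) ≤ (1/2)[174 + √(174² + 4·174·106·105)] = (1/2)[174 + √7776756] = 1481.3418

Kővári–Sós–Turán: let r_1, ..., r_174 be the row sums and z = Σ r_i the total number of 1s. Each pair of columns can share at most one row with both entries 1 (else a 2×2 all-ones block appears), so Σ_i C(r_i, 2) ≤ C(106, 2) = 5565. By convexity Σ_i C(r_i, 2) ≥ 174·C(z/174, 2) = z(z − 174)/(2·174), giving z² − 174z − 174·106·105 ≤ 0 and hence z ≤ (1/2)[174 + √(30276 + 4·1936620)] = (1/2)[174 + √7776756] ≈ (1/2)(174 + 2788.6836) = 1481.3418.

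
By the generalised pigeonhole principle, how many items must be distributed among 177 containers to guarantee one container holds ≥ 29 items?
n = (29 − 1)·177 + 1 = 4957

By the generalised pigeonhole principle, to guarantee some box contains ≥ r objects we need more than (r − 1) · k objects total. Threshold: n = (r − 1) · k + 1. With r = 29 and k = 177: n = 28 · 177 + 1 = 4956 + 1 = 4957. For n = 4956 = 28 · 177, we can put exactly 28 objects in every box, avoiding 29 in any single one — so 4957 is tight.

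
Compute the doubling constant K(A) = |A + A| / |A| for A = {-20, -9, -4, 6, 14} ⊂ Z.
K = |A + A| / |A| = 15/5 = 3

Enumerate A + A = {a + b : a, b ∈ A}. With |A| = 5, there are |A|^2 = 25 ordered sum pairs; collecting distinct values, A + A = {-40, -29, -24, -18, -14, -13, -8, -6, -3, 2, 5, 10, 12, 20, 28}, so |A + A| = 15. Thus K = 15/5 = 3. For comparison, the minimum possible |A + A| over all 5-element sets is 2·5 − 1 = 9 (so min K = 9/5), attained only by arithmetic progressions.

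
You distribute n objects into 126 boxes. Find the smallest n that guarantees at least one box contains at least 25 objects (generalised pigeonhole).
n = (25 − 1)·126 + 1 = 3025

By the generalised pigeonhole principle, to guarantee some box contains ≥ r objects we need more than (r − 1) · k objects total. Threshold: n = (r − 1) · k + 1. With r = 25 and k = 126: n = 24 · 126 + 1 = 3024 + 1 = 3025. For n = 3024 = 24 · 126, we can put exactly 24 objects in every box, avoiding 25 in any single one — so 3025 is tight.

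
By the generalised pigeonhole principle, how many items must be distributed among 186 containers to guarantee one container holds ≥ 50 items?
n = (50 − 1)·186 + 1 = 9115

By the generalised pigeonhole principle, to guarantee some box contains ≥ r objects we need more than (r − 1) · k objects total. Threshold: n = (r − 1) · k + 1. With r = 50 and k = 186: n = 49 · 186 + 1 = 9114 + 1 = 9115. For n = 9114 = 49 · 186, we can put exactly 49 objects in every box, avoiding 50 in any single one — so 9115 is tight.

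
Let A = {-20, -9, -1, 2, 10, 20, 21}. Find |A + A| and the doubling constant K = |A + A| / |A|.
K = |A + A| / |A| = 22/7

Enumerate A + A = {a + b : a, b ∈ A}. With |A| = 7, there are |A|^2 = 49 ordered sum pairs; collecting distinct values, A + A = {-40, -29, -21, -18, -10, -7, -2, 0, 1, 4, 9, 11, 12, 19, 20, 22, 23, 30, 31, 40, 41, 42}, so |A + A| = 22. Thus K = 22/7. For comparison, the minimum possible |A + A| over all 7-element sets is 2·7 − 1 = 13 (so min K = 13/7), attained only by arithmetic progressions.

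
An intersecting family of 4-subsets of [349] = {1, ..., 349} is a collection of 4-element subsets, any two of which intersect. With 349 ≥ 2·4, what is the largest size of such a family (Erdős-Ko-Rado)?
max |F| = C(348, 3) = 6963596

The Erdős-Ko-Rado theorem states: for n ≥ 2k, an intersecting family of k-subsets of an n-element set has size at most C(n − 1, k − 1), with equality for 'star' families {A ⊆ [n] : |A| = k, i ∈ A} (fix an element i). For n = 349, k = 4: C(348, 3) = 6963596.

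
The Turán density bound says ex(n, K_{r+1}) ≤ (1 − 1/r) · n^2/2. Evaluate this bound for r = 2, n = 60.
Turán density bound = (1/2) · 60^2/2 = 900

Turán's theorem: ex(n, K_{r+1}) is achieved by the complete r-partite Turán graph T(n, r) with parts as balanced as possible, and is at most (1 − 1/r) · n^2/2. For r = 2, n = 60: the density bound is (1/2) · 3600/2 = 900. Since 2 ∣ 60, the Turán graph T(60, 2) has parts of equal size 30, and its edge count e(T(60, 2)) = 900 attains the density bound exactly.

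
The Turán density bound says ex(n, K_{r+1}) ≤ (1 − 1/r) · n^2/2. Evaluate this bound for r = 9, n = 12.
Turán density bound = (8/9) · 12^2/2 = 64

Turán's theorem: ex(n, K_{r+1}) is achieved by the complete r-partite Turán graph T(n, r) with parts as balanced as possible, and is at most (1 − 1/r) · n^2/2. For r = 9, n = 12: the density bound is (8/9) · 144/2 = 64. The integer-valued extremum is e(T(12, 9)) = 63, which is strictly less than the density bound 64 since 9 ∤ 12 (the parts of T(12, 9) cannot all be equal).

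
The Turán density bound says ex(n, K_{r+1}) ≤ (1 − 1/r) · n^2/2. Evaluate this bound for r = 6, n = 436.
Turán density bound = (5/6) · 436^2/2 = 237620/3 ≈ 79206.6667

Turán's theorem: ex(n, K_{r+1}) is achieved by the complete r-partite Turán graph T(n, r) with parts as balanced as possible, and is at most (1 − 1/r) · n^2/2. For r = 6, n = 436: the density bound is (5/6) · 190096/2 = 237620/3 ≈ 79206.6667. The integer-valued extremum is e(T(436, 6)) = 79206, which is strictly less than the density bound 237620/3 since 6 ∤ 436 (the parts of T(436, 6) cannot all be equal).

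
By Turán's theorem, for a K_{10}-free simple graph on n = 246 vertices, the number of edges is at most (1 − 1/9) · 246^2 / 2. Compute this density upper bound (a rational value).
Turán density bound = (8/9) · 246^2/2 = 26896

Turán's theorem: ex(n, K_{r+1}) is achieved by the complete r-partite Turán graph T(n, r) with parts as balanced as possible, and is at most (1 − 1/r) · n^2/2. For r = 9, n = 246: the density bound is (8/9) · 60516/2 = 26896. The integer-valued extremum is e(T(246, 9)) = 26895, which is strictly less than the density bound 26896 since 9 ∤ 246 (the parts of T(246, 9) cannot all be equal).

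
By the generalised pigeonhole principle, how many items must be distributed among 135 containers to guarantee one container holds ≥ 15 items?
n = (15 − 1)·135 + 1 = 1891

By the generalised pigeonhole principle, to guarantee some box contains ≥ r objects we need more than (r − 1) · k objects total. Threshold: n = (r − 1) · k + 1. With r = 15 and k = 135: n = 14 · 135 + 1 = 1890 + 1 = 1891. For n = 1890 = 14 · 135, we can put exactly 14 objects in every box, avoiding 15 in any single one — so 1891 is tight.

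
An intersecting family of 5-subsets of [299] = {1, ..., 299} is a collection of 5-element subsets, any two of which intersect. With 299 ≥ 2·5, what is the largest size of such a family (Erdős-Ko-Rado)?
max |F| = C(298, 4) = 322014330

Erdős-Ko-Rado (1961): when n ≥ 2k, max |F| = C(n−1, k−1). The bound is attained by the star {A : i ∈ A} for any fixed i ∈ [n]. Here C(299−1, 5−1) = C(298, 4) = 322014330.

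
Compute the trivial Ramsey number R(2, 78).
R(2, 78) = 78

R(2, k) = k for all k ≥ 2: in a 2-colouring of K_k, either some edge is red (a red K_2) or all edges are blue (a blue K_k). And K_{77} coloured all-blue has no blue K_78, so R(2, 78) > 77. Hence R(2, 78) = 78.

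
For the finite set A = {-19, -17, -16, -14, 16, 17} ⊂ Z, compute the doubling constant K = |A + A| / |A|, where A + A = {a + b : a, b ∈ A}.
K = |A + A| / |A| = 19/6

Enumerate A + A = {a + b : a, b ∈ A}. With |A| = 6, there are |A|^2 = 36 ordered sum pairs; collecting distinct values, A + A = {-38, -36, -35, -34, -33, -32, -31, -30, -28, -3, -2, -1, 0, 1, 2, 3, 32, 33, 34}, so |A + A| = 19. Thus K = 19/6. For comparison, the minimum possible |A + A| over all 6-element sets is 2·6 − 1 = 11 (so min K = 11/6), attained only by arithmetic progressions.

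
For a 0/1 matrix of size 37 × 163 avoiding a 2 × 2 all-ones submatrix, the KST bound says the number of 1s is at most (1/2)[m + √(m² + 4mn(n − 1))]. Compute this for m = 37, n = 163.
z(37, 163; 2, 2) ≤ (1/2)[37 + √(37² + 4·37·163·162)] = (1/2)[37 + √3909457] = 1007.1173

Kővári–Sós–Turán: let r_1, ..., r_37 be the row sums and z = Σ r_i the total number of 1s. Each pair of columns can share at most one row with both entries 1 (else a 2×2 all-ones block appears), so Σ_i C(r_i, 2) ≤ C(163, 2) = 13203. By convexity Σ_i C(r_i, 2) ≥ 37·C(z/37, 2) = z(z − 37)/(2·37), giving z² − 37z − 37·163·162 ≤ 0 and hence z ≤ (1/2)[37 + √(1369 + 4·977022)] = (1/2)[37 + √3909457] ≈ (1/2)(37 + 1977.2347) = 1007.1173.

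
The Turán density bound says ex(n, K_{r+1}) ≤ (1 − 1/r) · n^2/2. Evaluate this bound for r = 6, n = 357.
Turán density bound = (5/6) · 357^2/2 = 212415/4 ≈ 53103.75

Turán's theorem: ex(n, K_{r+1}) is achieved by the complete r-partite Turán graph T(n, r) with parts as balanced as possible, and is at most (1 − 1/r) · n^2/2. For r = 6, n = 357: the density bound is (5/6) · 127449/2 = 212415/4 ≈ 53103.75. The integer-valued extremum is e(T(357, 6)) = 53103, which is strictly less than the density bound 212415/4 since 6 ∤ 357 (the parts of T(357, 6) cannot all be equal).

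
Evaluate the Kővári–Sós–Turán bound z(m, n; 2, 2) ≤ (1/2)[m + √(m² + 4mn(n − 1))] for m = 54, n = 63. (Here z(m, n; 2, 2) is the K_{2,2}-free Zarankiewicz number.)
z(54, 63; 2, 2) ≤ (1/2)[54 + √(54² + 4·54·63·62)] = (1/2)[54 + √846612] = 487.0576

Kővári–Sós–Turán: let r_1, ..., r_54 be the row sums and z = Σ r_i the total number of 1s. Each pair of columns can share at most one row with both entries 1 (else a 2×2 all-ones block appears), so Σ_i C(r_i, 2) ≤ C(63, 2) = 1953. By convexity Σ_i C(r_i, 2) ≥ 54·C(z/54, 2) = z(z − 54)/(2·54), giving z² − 54z − 54·63·62 ≤ 0 and hence z ≤ (1/2)[54 + √(2916 + 4·210924)] = (1/2)[54 + √846612] ≈ (1/2)(54 + 920.1152) = 487.0576.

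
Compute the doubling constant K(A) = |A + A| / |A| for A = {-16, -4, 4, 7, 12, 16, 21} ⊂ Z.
K = |A + A| / |A| = 25/7

Enumerate A + A = {a + b : a, b ∈ A}. With |A| = 7, there are |A|^2 = 49 ordered sum pairs; collecting distinct values, A + A = {-32, -20, -12, -9, -8, -4, 0, 3, 5, 8, 11, 12, 14, 16, 17, 19, 20, 23, 24, 25, 28, 32, 33, 37, 42}, so |A + A| = 25. Thus K = 25/7. For comparison, the minimum possible |A + A| over all 7-element sets is 2·7 − 1 = 13 (so min K = 13/7), attained only by arithmetic progressions.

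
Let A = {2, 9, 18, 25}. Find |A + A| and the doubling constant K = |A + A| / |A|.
K = |A + A| / |A| = 9/4

Enumerate A + A = {a + b : a, b ∈ A}. With |A| = 4, there are |A|^2 = 16 ordered sum pairs; collecting distinct values, A + A = {4, 11, 18, 20, 27, 34, 36, 43, 50}, so |A + A| = 9. Thus K = 9/4. For comparison, the minimum possible |A + A| over all 4-element sets is 2·4 − 1 = 7 (so min K = 7/4), attained only by arithmetic progressions.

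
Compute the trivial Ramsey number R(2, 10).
R(2, 10) = 10

R(2, k) = k for all k ≥ 2: in a 2-colouring of K_k, either some edge is red (a red K_2) or all edges are blue (a blue K_k). And K_{9} coloured all-blue has no blue K_10, so R(2, 10) > 9. Hence R(2, 10) = 10.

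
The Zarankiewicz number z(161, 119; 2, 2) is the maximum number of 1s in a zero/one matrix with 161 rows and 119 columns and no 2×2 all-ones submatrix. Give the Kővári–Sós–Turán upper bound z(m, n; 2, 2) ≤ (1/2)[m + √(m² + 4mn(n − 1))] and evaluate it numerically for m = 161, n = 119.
z(161, 119; 2, 2) ≤ (1/2)[161 + √(161² + 4·161·119·118)] = (1/2)[161 + √9068969] = 1586.2364

Kővári–Sós–Turán: let r_1, ..., r_161 be the row sums and z = Σ r_i the total number of 1s. Each pair of columns can share at most one row with both entries 1 (else a 2×2 all-ones block appears), so Σ_i C(r_i, 2) ≤ C(119, 2) = 7021. By convexity Σ_i C(r_i, 2) ≥ 161·C(z/161, 2) = z(z − 161)/(2·161), giving z² − 161z − 161·119·118 ≤ 0 and hence z ≤ (1/2)[161 + √(25921 + 4·2260762)] = (1/2)[161 + √9068969] ≈ (1/2)(161 + 3011.4729) = 1586.2364.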